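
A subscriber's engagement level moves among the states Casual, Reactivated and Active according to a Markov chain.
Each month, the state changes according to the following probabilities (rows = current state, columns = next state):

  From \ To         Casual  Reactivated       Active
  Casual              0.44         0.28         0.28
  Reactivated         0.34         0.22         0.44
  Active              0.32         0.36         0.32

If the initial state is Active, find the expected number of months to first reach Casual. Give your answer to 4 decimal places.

Let t(s) be the expected number of months to first reach Casual from state s, with t(Casual) = 0. Conditioning on the first month:
t(Reactivated) = 1 + 0.22·t(Reactivated) + 0.44·t(Active)
t(Active) = 1 + 0.36·t(Reactivated) + 0.32·t(Active)
Solving: t(Reactivated) = 3.0108, t(Active) = 3.0645.
Expected months from Active to Casual: 3.0645.

3.0645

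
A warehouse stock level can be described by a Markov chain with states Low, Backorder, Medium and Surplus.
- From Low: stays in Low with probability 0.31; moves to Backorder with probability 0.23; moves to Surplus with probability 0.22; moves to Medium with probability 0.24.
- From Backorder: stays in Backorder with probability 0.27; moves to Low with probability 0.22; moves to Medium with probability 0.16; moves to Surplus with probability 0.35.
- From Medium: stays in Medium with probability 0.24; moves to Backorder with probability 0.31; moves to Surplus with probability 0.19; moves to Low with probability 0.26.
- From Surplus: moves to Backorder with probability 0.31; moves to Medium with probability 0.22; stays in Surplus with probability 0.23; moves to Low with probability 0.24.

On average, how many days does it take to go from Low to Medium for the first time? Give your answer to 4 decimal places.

Let t(s) be the expected number of days to first reach Medium from state s, with t(Medium) = 0. Conditioning on the first day:
t(Low) = 1 + 0.31·t(Low) + 0.23·t(Backorder) + 0.22·t(Surplus)
t(Backorder) = 1 + 0.22·t(Low) + 0.27·t(Backorder) + 0.35·t(Surplus)
t(Surplus) = 1 + 0.24·t(Low) + 0.31·t(Backorder) + 0.23·t(Surplus)
Solving: t(Low) = 4.6730, t(Backorder) = 5.0797, t(Surplus) = 4.8003.
Expected days from Low to Medium: 4.6730.

4.6730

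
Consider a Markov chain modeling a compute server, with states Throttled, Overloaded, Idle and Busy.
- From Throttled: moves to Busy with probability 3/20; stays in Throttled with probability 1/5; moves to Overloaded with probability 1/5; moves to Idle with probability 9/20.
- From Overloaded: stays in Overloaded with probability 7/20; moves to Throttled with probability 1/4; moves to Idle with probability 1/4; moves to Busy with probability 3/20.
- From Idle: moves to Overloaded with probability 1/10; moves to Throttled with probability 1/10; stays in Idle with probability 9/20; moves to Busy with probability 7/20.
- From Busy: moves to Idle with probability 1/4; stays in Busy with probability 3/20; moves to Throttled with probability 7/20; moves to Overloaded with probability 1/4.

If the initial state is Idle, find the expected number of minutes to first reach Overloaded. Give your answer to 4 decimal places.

Let t(s) be the expected number of minutes to first reach Overloaded from state s, with t(Overloaded) = 0. Conditioning on the first minute:
t(Throttled) = 1 + 0.2·t(Throttled) + 0.45·t(Idle) + 0.15·t(Busy)
t(Idle) = 1 + 0.1·t(Throttled) + 0.45·t(Idle) + 0.35·t(Busy)
t(Busy) = 1 + 0.35·t(Throttled) + 0.25·t(Idle) + 0.15·t(Busy)
Solving: t(Throttled) = 5.8427, t(Idle) = 6.3483, t(Busy) = 5.4494.
Expected minutes from Idle to Overloaded: 6.3483.

6.3483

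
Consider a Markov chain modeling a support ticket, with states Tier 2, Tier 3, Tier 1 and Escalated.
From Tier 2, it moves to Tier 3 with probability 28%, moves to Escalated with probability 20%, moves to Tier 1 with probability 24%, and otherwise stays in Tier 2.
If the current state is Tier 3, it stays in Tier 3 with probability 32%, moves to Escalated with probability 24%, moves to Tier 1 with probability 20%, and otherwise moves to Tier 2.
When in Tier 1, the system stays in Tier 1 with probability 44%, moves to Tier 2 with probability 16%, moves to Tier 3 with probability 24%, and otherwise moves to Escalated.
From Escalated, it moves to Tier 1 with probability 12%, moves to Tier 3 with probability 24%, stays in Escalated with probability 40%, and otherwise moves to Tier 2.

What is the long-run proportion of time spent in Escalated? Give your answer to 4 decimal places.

0.2511

Let the stationary distribution be π with π = πP and π_1 + π_2 + π_3 + π_4 = 1.
π_1 = 0.28·π_1 + 0.24·π_2 + 0.16·π_3 + 0.24·π_4
π_2 = 0.28·π_1 + 0.32·π_2 + 0.24·π_3 + 0.24·π_4
π_3 = 0.24·π_1 + 0.2·π_2 + 0.44·π_3 + 0.12·π_4
Solving with the normalization constraint gives π = (0.2293, 0.2708, 0.2488, 0.2511).
So the stationary probability of Escalated is 0.2511.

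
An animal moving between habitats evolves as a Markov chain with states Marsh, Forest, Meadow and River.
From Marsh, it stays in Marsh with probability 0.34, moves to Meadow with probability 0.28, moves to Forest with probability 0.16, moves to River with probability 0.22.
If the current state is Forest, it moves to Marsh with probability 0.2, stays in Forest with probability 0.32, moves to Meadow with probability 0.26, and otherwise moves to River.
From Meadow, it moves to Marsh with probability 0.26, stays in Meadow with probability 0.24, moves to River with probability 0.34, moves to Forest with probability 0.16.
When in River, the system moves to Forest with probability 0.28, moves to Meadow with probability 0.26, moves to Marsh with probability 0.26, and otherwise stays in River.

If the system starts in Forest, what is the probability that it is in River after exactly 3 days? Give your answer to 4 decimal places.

0.2461

Propagate the distribution vector 3 days from Forest.
After 0 days: (0.0000, 1.0000, 0.0000, 0.0000)
After 1 day: (0.2000, 0.3200, 0.2600, 0.2200)
After 2 days: (0.2568, 0.2376, 0.2588, 0.2468)
After 3 days: (0.2663, 0.2276, 0.2600, 0.2461)
P(in River after 3 days) = 0.2461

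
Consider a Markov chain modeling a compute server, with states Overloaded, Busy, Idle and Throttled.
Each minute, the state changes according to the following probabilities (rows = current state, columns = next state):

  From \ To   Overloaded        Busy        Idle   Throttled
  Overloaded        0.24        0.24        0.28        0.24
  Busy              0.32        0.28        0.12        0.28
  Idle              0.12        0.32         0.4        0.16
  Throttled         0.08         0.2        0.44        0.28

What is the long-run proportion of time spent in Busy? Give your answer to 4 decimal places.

0.2662

Let the stationary distribution be π with π = πP and π_1 + π_2 + π_3 + π_4 = 1.
π_1 = 0.24·π_1 + 0.32·π_2 + 0.12·π_3 + 0.08·π_4
π_2 = 0.24·π_1 + 0.28·π_2 + 0.32·π_3 + 0.2·π_4
π_3 = 0.28·π_1 + 0.12·π_2 + 0.4·π_3 + 0.44·π_4
Solving with the normalization constraint gives π = (0.1862, 0.2662, 0.3125, 0.2351).
So the stationary probability of Busy is 0.2662.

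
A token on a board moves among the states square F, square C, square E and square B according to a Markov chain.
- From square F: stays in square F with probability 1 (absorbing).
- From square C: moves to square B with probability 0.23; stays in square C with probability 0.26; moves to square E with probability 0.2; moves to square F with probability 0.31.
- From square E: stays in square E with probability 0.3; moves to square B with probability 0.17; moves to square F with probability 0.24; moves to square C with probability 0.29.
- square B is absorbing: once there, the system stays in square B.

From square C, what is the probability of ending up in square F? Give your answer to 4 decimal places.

Let h(s) be the probability of absorption at square F starting from transient state s. Then h(square F) = 1 and h(square B) = 0. By first-step analysis:
h(square C) = 0.31·1 + 0.26·h(square C) + 0.2·h(square E) + 0.23·0
h(square E) = 0.24·1 + 0.29·h(square C) + 0.3·h(square E) + 0.17·0
Solving: h(square C) = 0.5761, h(square E) = 0.5815.
Starting from square C, the probability is 0.5761.

0.5761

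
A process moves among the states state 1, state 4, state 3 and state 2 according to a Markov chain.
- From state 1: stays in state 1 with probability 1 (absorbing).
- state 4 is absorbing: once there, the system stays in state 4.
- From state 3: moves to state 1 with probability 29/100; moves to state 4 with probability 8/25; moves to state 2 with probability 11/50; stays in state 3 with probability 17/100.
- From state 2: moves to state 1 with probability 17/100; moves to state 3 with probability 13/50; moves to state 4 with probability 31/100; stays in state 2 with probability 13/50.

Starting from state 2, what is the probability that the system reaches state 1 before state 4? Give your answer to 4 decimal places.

Let h(s) be the probability of absorption at state 1 starting from transient state s. Then h(state 1) = 1 and h(state 4) = 0. By first-step analysis:
h(state 3) = 0.29·1 + 0.32·0 + 0.17·h(state 3) + 0.22·h(state 2)
h(state 2) = 0.17·1 + 0.31·0 + 0.26·h(state 3) + 0.26·h(state 2)
Solving: h(state 3) = 0.4524, h(state 2) = 0.3887.
Starting from state 2, the probability is 0.3887.

0.3887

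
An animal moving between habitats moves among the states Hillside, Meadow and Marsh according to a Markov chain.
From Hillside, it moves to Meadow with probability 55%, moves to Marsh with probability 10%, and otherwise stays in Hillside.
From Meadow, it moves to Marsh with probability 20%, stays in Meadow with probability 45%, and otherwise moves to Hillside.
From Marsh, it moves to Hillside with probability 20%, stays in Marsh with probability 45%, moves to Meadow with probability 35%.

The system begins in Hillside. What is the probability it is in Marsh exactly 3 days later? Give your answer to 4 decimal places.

0.2140

Propagate the distribution vector 3 days from Hillside.
After 0 days: (1.0000, 0.0000, 0.0000)
After 1 day: (0.3500, 0.5500, 0.1000)
After 2 days: (0.3350, 0.4750, 0.1900)
After 3 days: (0.3215, 0.4645, 0.2140)
P(in Marsh after 3 days) = 0.2140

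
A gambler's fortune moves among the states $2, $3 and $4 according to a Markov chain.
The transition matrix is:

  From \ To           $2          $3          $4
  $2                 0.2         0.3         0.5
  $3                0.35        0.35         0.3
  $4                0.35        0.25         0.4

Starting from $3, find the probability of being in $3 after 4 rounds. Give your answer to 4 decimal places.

Propagate the distribution vector 4 rounds from $3.
After 0 rounds: (0.0000, 1.0000, 0.0000)
After 1 round: (0.3500, 0.3500, 0.3000)
After 2 rounds: (0.2975, 0.3025, 0.4000)
After 3 rounds: (0.3054, 0.2951, 0.3995)
After 4 rounds: (0.3042, 0.2948, 0.4010)
P(in $3 after 4 rounds) = 0.2948

0.2948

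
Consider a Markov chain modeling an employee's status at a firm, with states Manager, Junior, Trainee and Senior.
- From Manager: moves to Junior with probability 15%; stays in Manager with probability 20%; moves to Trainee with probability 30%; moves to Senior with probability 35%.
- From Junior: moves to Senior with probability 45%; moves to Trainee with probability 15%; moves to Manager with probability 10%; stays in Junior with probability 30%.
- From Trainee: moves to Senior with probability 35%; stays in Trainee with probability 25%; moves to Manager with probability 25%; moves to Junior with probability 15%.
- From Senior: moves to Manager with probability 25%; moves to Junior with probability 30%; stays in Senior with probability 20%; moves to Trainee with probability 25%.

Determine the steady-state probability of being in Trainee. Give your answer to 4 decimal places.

Let the stationary distribution be π with π = πP and π_1 + π_2 + π_3 + π_4 = 1.
π_1 = 0.2·π_1 + 0.1·π_2 + 0.25·π_3 + 0.25·π_4
π_2 = 0.15·π_1 + 0.3·π_2 + 0.15·π_3 + 0.3·π_4
π_3 = 0.3·π_1 + 0.15·π_2 + 0.25·π_3 + 0.25·π_4
Solving with the normalization constraint gives π = (0.2047, 0.2338, 0.2369, 0.3247).
So the stationary probability of Trainee is 0.2369.

0.2369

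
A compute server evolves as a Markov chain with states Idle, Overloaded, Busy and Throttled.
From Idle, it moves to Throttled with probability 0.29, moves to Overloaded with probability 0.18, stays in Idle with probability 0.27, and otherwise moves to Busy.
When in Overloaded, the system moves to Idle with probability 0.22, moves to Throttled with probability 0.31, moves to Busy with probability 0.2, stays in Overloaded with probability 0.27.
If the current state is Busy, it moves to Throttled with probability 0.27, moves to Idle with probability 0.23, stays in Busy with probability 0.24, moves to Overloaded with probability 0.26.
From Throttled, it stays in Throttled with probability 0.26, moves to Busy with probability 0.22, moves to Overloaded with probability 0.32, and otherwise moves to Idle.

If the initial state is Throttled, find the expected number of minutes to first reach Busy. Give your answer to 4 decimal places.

4.4776

Let t(s) be the expected number of minutes to first reach Busy from state s, with t(Busy) = 0. Conditioning on the first minute:
t(Idle) = 1 + 0.27·t(Idle) + 0.18·t(Overloaded) + 0.29·t(Throttled)
t(Overloaded) = 1 + 0.22·t(Idle) + 0.27·t(Overloaded) + 0.31·t(Throttled)
t(Throttled) = 1 + 0.2·t(Idle) + 0.32·t(Overloaded) + 0.26·t(Throttled)
Solving: t(Idle) = 4.2728, t(Overloaded) = 4.5590, t(Throttled) = 4.4776.
Expected minutes from Throttled to Busy: 4.4776.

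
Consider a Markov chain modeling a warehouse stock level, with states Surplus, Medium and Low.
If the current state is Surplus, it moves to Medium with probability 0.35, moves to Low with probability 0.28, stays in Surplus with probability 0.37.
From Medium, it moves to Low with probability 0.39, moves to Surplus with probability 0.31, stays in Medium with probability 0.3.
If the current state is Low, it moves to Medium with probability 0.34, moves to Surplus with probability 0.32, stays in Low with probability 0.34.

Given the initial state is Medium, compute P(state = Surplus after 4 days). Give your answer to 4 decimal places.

Propagate the distribution vector 4 days from Medium.
After 0 days: (0.0000, 1.0000, 0.0000)
After 1 day: (0.3100, 0.3000, 0.3900)
After 2 days: (0.3325, 0.3311, 0.3364)
After 3 days: (0.3333, 0.3301, 0.3366)
After 4 days: (0.3334, 0.3301, 0.3365)
P(in Surplus after 4 days) = 0.3334

0.3334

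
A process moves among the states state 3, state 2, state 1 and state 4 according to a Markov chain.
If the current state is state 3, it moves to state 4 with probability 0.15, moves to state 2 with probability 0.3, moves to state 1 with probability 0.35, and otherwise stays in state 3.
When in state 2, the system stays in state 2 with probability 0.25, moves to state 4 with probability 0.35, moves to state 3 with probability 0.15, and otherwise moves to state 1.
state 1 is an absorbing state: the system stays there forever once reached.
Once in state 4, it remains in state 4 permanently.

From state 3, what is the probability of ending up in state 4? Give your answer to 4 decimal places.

0.3919

Let h(s) be the probability of absorption at state 4 starting from transient state s. Then h(state 4) = 1 and h(state 1) = 0. By first-step analysis:
h(state 3) = 0.2·h(state 3) + 0.3·h(state 2) + 0.35·0 + 0.15·1
h(state 2) = 0.15·h(state 3) + 0.25·h(state 2) + 0.25·0 + 0.35·1
Solving: h(state 3) = 0.3919, h(state 2) = 0.5450.
Starting from state 3, the probability is 0.3919.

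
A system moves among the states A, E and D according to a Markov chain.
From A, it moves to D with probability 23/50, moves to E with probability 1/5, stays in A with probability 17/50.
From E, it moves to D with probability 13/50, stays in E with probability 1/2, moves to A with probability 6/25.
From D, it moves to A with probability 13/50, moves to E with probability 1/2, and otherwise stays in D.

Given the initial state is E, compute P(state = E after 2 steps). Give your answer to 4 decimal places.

Sum over the intermediate state after 1 step:
P = P(E→A)·P(A→E) + P(E→E)·P(E→E) + P(E→D)·P(D→E)
  = 0.24×0.2 + 0.5×0.5 + 0.26×0.5
  = 0.0480 + 0.2500 + 0.1300 = 0.4280

0.4280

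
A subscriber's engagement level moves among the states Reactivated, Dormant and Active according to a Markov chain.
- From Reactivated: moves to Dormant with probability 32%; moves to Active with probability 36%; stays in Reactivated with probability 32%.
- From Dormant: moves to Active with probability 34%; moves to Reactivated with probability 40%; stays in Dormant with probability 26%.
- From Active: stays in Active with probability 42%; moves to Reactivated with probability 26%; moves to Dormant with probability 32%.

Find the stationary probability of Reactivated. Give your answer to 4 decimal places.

0.3216

Let the stationary distribution be π with π = πP and π_1 + π_2 + π_3 = 1.
π_1 = 0.32·π_1 + 0.4·π_2 + 0.26·π_3
π_2 = 0.32·π_1 + 0.26·π_2 + 0.32·π_3
Solving with the normalization constraint gives π = (0.3216, 0.3019, 0.3766).
So the stationary probability of Reactivated is 0.3216.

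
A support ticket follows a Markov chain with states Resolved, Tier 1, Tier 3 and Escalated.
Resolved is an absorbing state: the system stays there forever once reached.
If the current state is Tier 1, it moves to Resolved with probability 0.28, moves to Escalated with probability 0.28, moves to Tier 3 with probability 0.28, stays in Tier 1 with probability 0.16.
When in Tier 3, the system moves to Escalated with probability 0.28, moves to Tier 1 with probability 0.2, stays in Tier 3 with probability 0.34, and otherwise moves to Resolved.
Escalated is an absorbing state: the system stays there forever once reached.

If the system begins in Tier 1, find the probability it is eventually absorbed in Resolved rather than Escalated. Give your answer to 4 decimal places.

Let h(s) be the probability of absorption at Resolved starting from transient state s. Then h(Resolved) = 1 and h(Escalated) = 0. By first-step analysis:
h(Tier 1) = 0.28·1 + 0.16·h(Tier 1) + 0.28·h(Tier 3) + 0.28·0
h(Tier 3) = 0.18·1 + 0.2·h(Tier 1) + 0.34·h(Tier 3) + 0.28·0
Solving: h(Tier 1) = 0.4719, h(Tier 3) = 0.4157.
Starting from Tier 1, the probability is 0.4719.

0.4719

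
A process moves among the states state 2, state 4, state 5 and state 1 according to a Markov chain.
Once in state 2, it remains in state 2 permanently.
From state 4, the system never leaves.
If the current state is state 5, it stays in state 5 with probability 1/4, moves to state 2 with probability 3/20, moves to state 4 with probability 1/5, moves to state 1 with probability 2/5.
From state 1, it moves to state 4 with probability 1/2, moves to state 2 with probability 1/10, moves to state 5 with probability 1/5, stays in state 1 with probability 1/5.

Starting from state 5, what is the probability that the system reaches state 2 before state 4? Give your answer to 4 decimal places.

0.3077

Let h(s) be the probability of absorption at state 2 starting from transient state s. Then h(state 2) = 1 and h(state 4) = 0. By first-step analysis:
h(state 5) = 0.15·1 + 0.2·0 + 0.25·h(state 5) + 0.4·h(state 1)
h(state 1) = 0.1·1 + 0.5·0 + 0.2·h(state 5) + 0.2·h(state 1)
Solving: h(state 5) = 0.3077, h(state 1) = 0.2019.
Starting from state 5, the probability is 0.3077.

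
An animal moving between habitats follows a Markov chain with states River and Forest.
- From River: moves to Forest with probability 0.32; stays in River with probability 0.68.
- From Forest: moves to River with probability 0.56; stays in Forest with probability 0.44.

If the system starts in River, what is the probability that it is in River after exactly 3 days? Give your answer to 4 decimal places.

Propagate the distribution vector 3 days from River.
After 0 days: (1.0000, 0.0000)
After 1 day: (0.6800, 0.3200)
After 2 days: (0.6416, 0.3584)
After 3 days: (0.6370, 0.3630)
P(in River after 3 days) = 0.6370

0.6370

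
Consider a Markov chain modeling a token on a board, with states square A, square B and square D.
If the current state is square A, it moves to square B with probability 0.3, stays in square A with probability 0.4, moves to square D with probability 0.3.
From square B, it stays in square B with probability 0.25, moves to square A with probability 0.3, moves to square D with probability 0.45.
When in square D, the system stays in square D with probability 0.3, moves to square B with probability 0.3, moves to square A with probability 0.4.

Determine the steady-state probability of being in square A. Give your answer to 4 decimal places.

Let the stationary distribution be π with π = πP and π_1 + π_2 + π_3 = 1.
π_1 = 0.4·π_1 + 0.3·π_2 + 0.4·π_3
π_2 = 0.3·π_1 + 0.25·π_2 + 0.3·π_3
Solving with the normalization constraint gives π = (0.3714, 0.2857, 0.3429).
So the stationary probability of square A is 0.3714.

0.3714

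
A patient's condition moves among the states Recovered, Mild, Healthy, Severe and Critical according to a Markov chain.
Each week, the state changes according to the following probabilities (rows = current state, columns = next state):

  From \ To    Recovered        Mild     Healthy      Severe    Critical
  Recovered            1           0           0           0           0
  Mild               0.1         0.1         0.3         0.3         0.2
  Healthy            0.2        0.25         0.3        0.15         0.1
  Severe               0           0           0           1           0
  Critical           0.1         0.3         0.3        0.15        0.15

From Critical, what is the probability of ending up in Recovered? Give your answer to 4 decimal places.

0.4119

Let h(s) be the probability of absorption at Recovered starting from transient state s. Then h(Recovered) = 1 and h(Severe) = 0. By first-step analysis:
h(Mild) = 0.1·1 + 0.1·h(Mild) + 0.3·h(Healthy) + 0.3·0 + 0.2·h(Critical)
h(Healthy) = 0.2·1 + 0.25·h(Mild) + 0.3·h(Healthy) + 0.15·0 + 0.1·h(Critical)
h(Critical) = 0.1·1 + 0.3·h(Mild) + 0.3·h(Healthy) + 0.15·0 + 0.15·h(Critical)
Solving: h(Mild) = 0.3604, h(Healthy) = 0.4733, h(Critical) = 0.4119.
Starting from Critical, the probability is 0.4119.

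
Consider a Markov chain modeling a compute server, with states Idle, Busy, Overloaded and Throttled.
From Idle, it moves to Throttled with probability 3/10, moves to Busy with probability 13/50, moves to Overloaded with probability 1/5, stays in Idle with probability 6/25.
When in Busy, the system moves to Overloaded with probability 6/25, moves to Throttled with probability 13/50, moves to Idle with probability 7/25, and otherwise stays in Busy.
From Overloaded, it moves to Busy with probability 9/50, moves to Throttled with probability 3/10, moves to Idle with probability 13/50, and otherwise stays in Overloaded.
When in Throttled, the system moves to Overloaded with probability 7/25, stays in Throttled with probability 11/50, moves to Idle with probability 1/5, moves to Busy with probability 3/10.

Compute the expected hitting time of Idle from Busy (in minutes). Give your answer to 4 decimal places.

Let t(s) be the expected number of minutes to first reach Idle from state s, with t(Idle) = 0. Conditioning on the first minute:
t(Busy) = 1 + 0.22·t(Busy) + 0.24·t(Overloaded) + 0.26·t(Throttled)
t(Overloaded) = 1 + 0.18·t(Busy) + 0.26·t(Overloaded) + 0.3·t(Throttled)
t(Throttled) = 1 + 0.3·t(Busy) + 0.28·t(Overloaded) + 0.22·t(Throttled)
Solving: t(Busy) = 3.9354, t(Overloaded) = 4.0282, t(Throttled) = 4.2417.
Expected minutes from Busy to Idle: 3.9354.

3.9354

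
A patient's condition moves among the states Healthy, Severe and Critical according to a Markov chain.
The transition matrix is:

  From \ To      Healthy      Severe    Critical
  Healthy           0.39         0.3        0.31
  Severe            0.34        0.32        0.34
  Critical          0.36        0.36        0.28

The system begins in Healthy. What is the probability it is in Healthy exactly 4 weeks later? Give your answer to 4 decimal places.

0.3644

Propagate the distribution vector 4 weeks from Healthy.
After 0 weeks: (1.0000, 0.0000, 0.0000)
After 1 week: (0.3900, 0.3000, 0.3100)
After 2 weeks: (0.3657, 0.3246, 0.3097)
After 3 weeks: (0.3645, 0.3251, 0.3104)
After 4 weeks: (0.3644, 0.3251, 0.3104)
P(in Healthy after 4 weeks) = 0.3644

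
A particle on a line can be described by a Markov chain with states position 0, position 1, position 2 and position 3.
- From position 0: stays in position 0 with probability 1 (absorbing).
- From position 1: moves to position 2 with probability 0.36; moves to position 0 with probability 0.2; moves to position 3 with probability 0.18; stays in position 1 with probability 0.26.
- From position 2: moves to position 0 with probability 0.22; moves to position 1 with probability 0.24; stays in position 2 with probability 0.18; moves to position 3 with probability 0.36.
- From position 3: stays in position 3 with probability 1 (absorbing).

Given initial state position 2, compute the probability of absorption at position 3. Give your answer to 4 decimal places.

Let h(s) be the probability of absorption at position 3 starting from transient state s. Then h(position 3) = 1 and h(position 0) = 0. By first-step analysis:
h(position 1) = 0.2·0 + 0.26·h(position 1) + 0.36·h(position 2) + 0.18·1
h(position 2) = 0.22·0 + 0.24·h(position 1) + 0.18·h(position 2) + 0.36·1
Solving: h(position 1) = 0.5327, h(position 2) = 0.5949.
Starting from position 2, the probability is 0.5949.

0.5949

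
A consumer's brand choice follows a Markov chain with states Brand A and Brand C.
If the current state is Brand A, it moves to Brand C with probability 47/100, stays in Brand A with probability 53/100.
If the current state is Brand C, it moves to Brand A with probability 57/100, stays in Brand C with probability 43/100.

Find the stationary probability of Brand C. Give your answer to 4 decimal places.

Let the stationary distribution be π with π = πP and π_1 + π_2 = 1.
π_1 = 0.53·π_1 + 0.57·π_2
Solving with the normalization constraint gives π = (0.5481, 0.4519).
So the stationary probability of Brand C is 0.4519.

0.4519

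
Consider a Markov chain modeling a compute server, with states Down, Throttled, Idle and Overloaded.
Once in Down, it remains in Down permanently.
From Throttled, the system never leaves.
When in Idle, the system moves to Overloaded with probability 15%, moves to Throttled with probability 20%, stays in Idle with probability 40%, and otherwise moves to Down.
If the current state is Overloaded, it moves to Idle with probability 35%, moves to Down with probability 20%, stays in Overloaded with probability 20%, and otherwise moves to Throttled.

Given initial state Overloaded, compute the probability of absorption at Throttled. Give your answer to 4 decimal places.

0.5146

Let h(s) be the probability of absorption at Throttled starting from transient state s. Then h(Throttled) = 1 and h(Down) = 0. By first-step analysis:
h(Idle) = 0.25·0 + 0.2·1 + 0.4·h(Idle) + 0.15·h(Overloaded)
h(Overloaded) = 0.2·0 + 0.25·1 + 0.35·h(Idle) + 0.2·h(Overloaded)
Solving: h(Idle) = 0.4620, h(Overloaded) = 0.5146.
Starting from Overloaded, the probability is 0.5146.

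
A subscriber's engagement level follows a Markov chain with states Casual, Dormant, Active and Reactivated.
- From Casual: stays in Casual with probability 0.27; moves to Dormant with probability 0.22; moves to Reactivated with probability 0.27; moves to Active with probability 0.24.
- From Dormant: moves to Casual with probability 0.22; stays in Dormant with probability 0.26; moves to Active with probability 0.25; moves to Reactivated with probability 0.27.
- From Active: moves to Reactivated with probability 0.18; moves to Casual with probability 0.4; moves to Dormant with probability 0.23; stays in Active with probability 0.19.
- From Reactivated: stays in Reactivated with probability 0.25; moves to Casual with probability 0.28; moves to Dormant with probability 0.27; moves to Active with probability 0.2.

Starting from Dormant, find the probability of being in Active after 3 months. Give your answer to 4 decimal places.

Propagate the distribution vector 3 months from Dormant.
After 0 months: (0.0000, 1.0000, 0.0000, 0.0000)
After 1 month: (0.2200, 0.2600, 0.2500, 0.2700)
After 2 months: (0.2922, 0.2464, 0.2193, 0.2421)
After 3 months: (0.2886, 0.2442, 0.2218, 0.2454)
P(in Active after 3 months) = 0.2218

0.2218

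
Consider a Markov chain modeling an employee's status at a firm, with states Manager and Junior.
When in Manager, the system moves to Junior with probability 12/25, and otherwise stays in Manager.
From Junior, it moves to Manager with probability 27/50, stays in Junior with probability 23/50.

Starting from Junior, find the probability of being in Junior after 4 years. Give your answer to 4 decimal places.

Propagate the distribution vector 4 years from Junior.
After 0 years: (0.0000, 1.0000)
After 1 year: (0.5400, 0.4600)
After 2 years: (0.5292, 0.4708)
After 3 years: (0.5294, 0.4706)
After 4 years: (0.5294, 0.4706)
P(in Junior after 4 years) = 0.4706

0.4706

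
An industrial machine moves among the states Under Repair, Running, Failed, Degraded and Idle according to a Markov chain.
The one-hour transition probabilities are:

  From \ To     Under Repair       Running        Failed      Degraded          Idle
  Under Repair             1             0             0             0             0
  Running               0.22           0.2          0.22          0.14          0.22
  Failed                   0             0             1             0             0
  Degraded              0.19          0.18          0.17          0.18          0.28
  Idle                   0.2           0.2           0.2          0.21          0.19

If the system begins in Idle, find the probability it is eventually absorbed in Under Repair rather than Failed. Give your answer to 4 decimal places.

0.5048

Let h(s) be the probability of absorption at Under Repair starting from transient state s. Then h(Under Repair) = 1 and h(Failed) = 0. By first-step analysis:
h(Running) = 0.22·1 + 0.2·h(Running) + 0.22·0 + 0.14·h(Degraded) + 0.22·h(Idle)
h(Degraded) = 0.19·1 + 0.18·h(Running) + 0.17·0 + 0.18·h(Degraded) + 0.28·h(Idle)
h(Idle) = 0.2·1 + 0.2·h(Running) + 0.2·0 + 0.21·h(Degraded) + 0.19·h(Idle)
Solving: h(Running) = 0.5039, h(Degraded) = 0.5147, h(Idle) = 0.5048.
Starting from Idle, the probability is 0.5048.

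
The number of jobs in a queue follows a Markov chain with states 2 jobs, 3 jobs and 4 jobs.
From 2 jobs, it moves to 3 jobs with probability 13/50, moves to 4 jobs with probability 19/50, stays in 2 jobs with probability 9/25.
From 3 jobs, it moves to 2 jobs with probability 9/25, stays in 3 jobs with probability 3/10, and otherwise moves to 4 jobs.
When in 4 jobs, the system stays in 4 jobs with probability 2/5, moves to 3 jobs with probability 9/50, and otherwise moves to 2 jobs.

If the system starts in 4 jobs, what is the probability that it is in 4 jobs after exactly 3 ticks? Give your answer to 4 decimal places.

0.3782

Propagate the distribution vector 3 ticks from 4 jobs.
After 0 ticks: (0.0000, 0.0000, 1.0000)
After 1 tick: (0.4200, 0.1800, 0.4000)
After 2 ticks: (0.3840, 0.2352, 0.3808)
After 3 ticks: (0.3828, 0.2389, 0.3782)
P(in 4 jobs after 3 ticks) = 0.3782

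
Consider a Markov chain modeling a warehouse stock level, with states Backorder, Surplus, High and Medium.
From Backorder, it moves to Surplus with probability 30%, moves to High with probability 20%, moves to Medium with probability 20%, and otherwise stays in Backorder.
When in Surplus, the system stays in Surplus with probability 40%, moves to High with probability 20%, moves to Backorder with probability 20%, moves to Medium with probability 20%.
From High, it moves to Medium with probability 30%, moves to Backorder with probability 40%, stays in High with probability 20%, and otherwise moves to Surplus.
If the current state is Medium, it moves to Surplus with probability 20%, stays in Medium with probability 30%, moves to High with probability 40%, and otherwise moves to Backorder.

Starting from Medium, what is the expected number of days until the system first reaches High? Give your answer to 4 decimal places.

3.1818

Let t(s) be the expected number of days to first reach High from state s, with t(High) = 0. Conditioning on the first day:
t(Backorder) = 1 + 0.3·t(Backorder) + 0.3·t(Surplus) + 0.2·t(Medium)
t(Surplus) = 1 + 0.2·t(Backorder) + 0.4·t(Surplus) + 0.2·t(Medium)
t(Medium) = 1 + 0.1·t(Backorder) + 0.2·t(Surplus) + 0.3·t(Medium)
Solving: t(Backorder) = 4.0909, t(Surplus) = 4.0909, t(Medium) = 3.1818.
Expected days from Medium to High: 3.1818.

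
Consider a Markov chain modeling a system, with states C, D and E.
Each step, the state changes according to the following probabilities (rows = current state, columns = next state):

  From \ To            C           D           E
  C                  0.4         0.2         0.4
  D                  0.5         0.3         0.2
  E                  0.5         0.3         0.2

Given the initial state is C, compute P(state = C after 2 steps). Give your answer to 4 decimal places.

Sum over the intermediate state after 1 step:
P = P(C→C)·P(C→C) + P(C→D)·P(D→C) + P(C→E)·P(E→C)
  = 0.4×0.4 + 0.2×0.5 + 0.4×0.5
  = 0.1600 + 0.1000 + 0.2000 = 0.4600

0.4600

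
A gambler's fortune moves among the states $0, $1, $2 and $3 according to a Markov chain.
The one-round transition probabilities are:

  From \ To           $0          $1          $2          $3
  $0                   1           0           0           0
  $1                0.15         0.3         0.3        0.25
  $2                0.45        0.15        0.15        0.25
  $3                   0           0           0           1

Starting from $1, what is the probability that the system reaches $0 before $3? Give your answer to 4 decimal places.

0.4773

Let h(s) be the probability of absorption at $0 starting from transient state s. Then h($0) = 1 and h($3) = 0. By first-step analysis:
h($1) = 0.15·1 + 0.3·h($1) + 0.3·h($2) + 0.25·0
h($2) = 0.45·1 + 0.15·h($1) + 0.15·h($2) + 0.25·0
Solving: h($1) = 0.4773, h($2) = 0.6136.
Starting from $1, the probability is 0.4773.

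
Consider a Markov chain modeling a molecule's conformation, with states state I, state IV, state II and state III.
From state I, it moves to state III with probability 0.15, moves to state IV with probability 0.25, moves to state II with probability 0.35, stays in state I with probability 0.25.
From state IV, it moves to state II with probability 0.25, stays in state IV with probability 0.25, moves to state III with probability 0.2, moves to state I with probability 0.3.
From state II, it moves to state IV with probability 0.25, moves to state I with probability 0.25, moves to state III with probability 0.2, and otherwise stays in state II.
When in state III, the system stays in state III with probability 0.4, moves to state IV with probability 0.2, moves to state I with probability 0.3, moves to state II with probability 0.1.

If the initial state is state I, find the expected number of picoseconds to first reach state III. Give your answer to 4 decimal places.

Let t(s) be the expected number of picoseconds to first reach state III from state s, with t(state III) = 0. Conditioning on the first picosecond:
t(state I) = 1 + 0.25·t(state I) + 0.25·t(state IV) + 0.35·t(state II)
t(state IV) = 1 + 0.3·t(state I) + 0.25·t(state IV) + 0.25·t(state II)
t(state II) = 1 + 0.25·t(state I) + 0.25·t(state IV) + 0.3·t(state II)
Solving: t(state I) = 5.6187, t(state IV) = 5.3645, t(state II) = 5.3512.
Expected picoseconds from state I to state III: 5.6187.

5.6187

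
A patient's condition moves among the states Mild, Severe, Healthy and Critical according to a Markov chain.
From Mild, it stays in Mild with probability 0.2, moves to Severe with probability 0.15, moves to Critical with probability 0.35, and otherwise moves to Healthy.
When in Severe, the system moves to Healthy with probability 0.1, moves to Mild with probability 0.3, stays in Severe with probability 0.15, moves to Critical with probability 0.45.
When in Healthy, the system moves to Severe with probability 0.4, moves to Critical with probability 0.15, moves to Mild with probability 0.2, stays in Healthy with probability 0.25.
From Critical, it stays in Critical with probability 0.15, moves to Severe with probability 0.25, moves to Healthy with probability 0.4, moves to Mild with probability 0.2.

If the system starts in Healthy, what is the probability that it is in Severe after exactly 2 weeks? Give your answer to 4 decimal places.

Propagate the distribution vector 2 weeks from Healthy.
After 0 weeks: (0.0000, 0.0000, 1.0000, 0.0000)
After 1 week: (0.2000, 0.4000, 0.2500, 0.1500)
After 2 weeks: (0.2400, 0.2275, 0.2225, 0.3100)
P(in Severe after 2 weeks) = 0.2275

0.2275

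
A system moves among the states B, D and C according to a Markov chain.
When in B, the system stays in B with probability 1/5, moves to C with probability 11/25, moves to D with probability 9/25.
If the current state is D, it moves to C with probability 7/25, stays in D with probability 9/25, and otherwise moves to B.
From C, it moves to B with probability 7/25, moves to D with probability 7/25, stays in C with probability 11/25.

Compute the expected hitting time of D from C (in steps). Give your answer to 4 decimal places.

Let t(s) be the expected number of steps to first reach D from state s, with t(D) = 0. Conditioning on the first step:
t(B) = 1 + 0.2·t(B) + 0.44·t(C)
t(C) = 1 + 0.28·t(B) + 0.44·t(C)
Solving: t(B) = 3.0788, t(C) = 3.3251.
Expected steps from C to D: 3.3251.

3.3251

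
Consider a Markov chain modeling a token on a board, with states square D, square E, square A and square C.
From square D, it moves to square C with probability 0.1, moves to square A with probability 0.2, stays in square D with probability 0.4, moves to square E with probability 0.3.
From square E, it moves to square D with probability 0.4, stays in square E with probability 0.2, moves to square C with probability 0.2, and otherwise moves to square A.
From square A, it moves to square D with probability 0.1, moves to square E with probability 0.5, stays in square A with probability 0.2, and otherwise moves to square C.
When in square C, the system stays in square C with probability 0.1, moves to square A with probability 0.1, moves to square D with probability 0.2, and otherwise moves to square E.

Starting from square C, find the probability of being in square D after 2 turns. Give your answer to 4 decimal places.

Propagate the distribution vector 2 turns from square C.
After 0 turns: (0.0000, 0.0000, 0.0000, 1.0000)
After 1 turn: (0.2000, 0.6000, 0.1000, 0.1000)
After 2 turns: (0.3500, 0.2900, 0.1900, 0.1700)
P(in square D after 2 turns) = 0.3500

0.3500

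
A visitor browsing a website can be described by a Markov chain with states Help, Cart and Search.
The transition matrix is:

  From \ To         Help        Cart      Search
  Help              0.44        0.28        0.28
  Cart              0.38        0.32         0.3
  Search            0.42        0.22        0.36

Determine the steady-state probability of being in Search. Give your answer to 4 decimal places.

Let the stationary distribution be π with π = πP and π_1 + π_2 + π_3 = 1.
π_1 = 0.44·π_1 + 0.38·π_2 + 0.42·π_3
π_2 = 0.28·π_1 + 0.32·π_2 + 0.22·π_3
Solving with the normalization constraint gives π = (0.4175, 0.2723, 0.3103).
So the stationary probability of Search is 0.3103.

0.3103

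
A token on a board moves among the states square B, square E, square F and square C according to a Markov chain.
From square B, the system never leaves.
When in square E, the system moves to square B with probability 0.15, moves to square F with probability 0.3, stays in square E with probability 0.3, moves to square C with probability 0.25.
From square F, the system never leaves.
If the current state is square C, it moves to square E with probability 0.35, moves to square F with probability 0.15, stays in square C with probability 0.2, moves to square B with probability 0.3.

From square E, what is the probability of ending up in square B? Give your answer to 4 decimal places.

Let h(s) be the probability of absorption at square B starting from transient state s. Then h(square B) = 1 and h(square F) = 0. By first-step analysis:
h(square E) = 0.15·1 + 0.3·h(square E) + 0.3·0 + 0.25·h(square C)
h(square C) = 0.3·1 + 0.35·h(square E) + 0.15·0 + 0.2·h(square C)
Solving: h(square E) = 0.4127, h(square C) = 0.5556.
Starting from square E, the probability is 0.4127.

0.4127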